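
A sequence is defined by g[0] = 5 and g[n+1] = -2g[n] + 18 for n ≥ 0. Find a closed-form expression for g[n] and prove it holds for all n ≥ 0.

Claim: g[n] = -(-2)^n + 6.

Base case: g[0] = 5, and -(-2)^0 + 6 = -1 + 6 = 5.
Assume g[r] = -(-2)^r + 6 for some r ≥ 0.
Then g[r+1] = -2g[r] + 18 = -2·(-(-2)^r + 6) + 18 = 2·(-2)^r − 12 + 18 = -(-2)^{r+1} + 6.
Hence g[n] = -(-2)^n + 6 for every n ≥ 0, by induction.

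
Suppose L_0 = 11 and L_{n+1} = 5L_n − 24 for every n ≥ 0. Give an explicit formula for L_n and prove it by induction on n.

Claim: L_n = 5^{n+1} + 6.

Base case: L_0 = 11, and 5^{0+1} + 6 = 5 + 6 = 11.
Assume L_r = 5^{r+1} + 6 for some r ≥ 0.
Then L_{r+1} = 5L_r − 24 = 5·(5^{r+1} + 6) − 24 = 5^{r+2} + 30 − 24 = 5^{r+2} + 6.
Hence L_n = 5^{n+1} + 6 for every n ≥ 0, by induction.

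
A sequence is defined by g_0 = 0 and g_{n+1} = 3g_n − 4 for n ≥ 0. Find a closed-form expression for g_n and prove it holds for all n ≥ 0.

Claim: g_n = -2·3^n + 2.

Base case: g_0 = 0, and -2·3^0 + 2 = -2 + 2 = 0.
Assume g_j = -2·3^j + 2 for some j ≥ 0.
Then g_{j+1} = 3g_j − 4 = 3·(-2·3^j + 2) − 4 = -6·3^j + 6 − 4 = -2·3^{j+1} + 2.
This completes the inductive step, so g_n = -2·3^n + 2 for all n ≥ 0.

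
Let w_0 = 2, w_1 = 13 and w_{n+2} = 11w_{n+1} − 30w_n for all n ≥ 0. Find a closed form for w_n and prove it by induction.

Claim: w_n = 3·6^n − 5^n.

Base cases: w_0 = 2 and 3·6^0 − 5^0 = 2; w_1 = 13 and 3·6^1 − 5^1 = 13.
Assume w_i = 3·6^i − 5^i for all 0 ≤ i ≤ j, where j ≥ 1.
Then w_{j+1} = 11w_j − 30w_{j−1} = 11·(3·6^j − 5^j) − 30·(3·6^{j−1} − 5^{j−1}) = 3·(11·6 − 30)6^{j−1} − (11·5 − 30)5^{j−1} = 108·6^{j−1} − 25·5^{j−1} = 3·6^{j+1} − 5^{j+1}.
Hence w_n = 3·6^n − 5^n for every n ≥ 0, by strong induction.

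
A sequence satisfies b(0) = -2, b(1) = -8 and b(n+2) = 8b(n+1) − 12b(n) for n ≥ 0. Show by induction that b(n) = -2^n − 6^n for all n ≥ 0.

Base cases: b(0) = -2 and -2^0 − 6^0 = -2; b(1) = -8 and -2^1 − 6^1 = -8.
Assume b(i) = -2^i − 6^i for all 0 ≤ i ≤ j, where j ≥ 1.
Then b(j+1) = 8b(j) − 12b(j−1) = 8·(-2^j − 6^j) − 12·(-2^{j−1} − 6^{j−1}) = -(8·2 − 12)2^{j−1} − (8·6 − 12)6^{j−1} = -4·2^{j−1} − 36·6^{j−1} = -2^{j+1} − 6^{j+1}.
This completes the inductive step, so b(n) = -2^n − 6^n for all n ≥ 0.

b(n) = -2^n − 6^n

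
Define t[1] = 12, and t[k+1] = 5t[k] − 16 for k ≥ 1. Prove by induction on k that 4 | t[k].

Base case: t[1] = 12 = 4·3, so 4 | t[1].
Assume 4 | t[j], so t[j] = 4s for some integer s.
Then t[j+1] = 5t[j] − 16 = 5·(4s) − 16 = 4(5s − 4), so 4 | t[j+1].
So the property holds for j+1, and by induction 4 | t[k] for all k ≥ 1.

4 | t[k]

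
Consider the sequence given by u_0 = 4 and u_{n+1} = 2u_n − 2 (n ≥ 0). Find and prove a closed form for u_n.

Claim: u_n = 2^{n+1} + 2.

Base case: u_0 = 4, and 2^{0+1} + 2 = 2 + 2 = 4.
Assume u_m = 2^{m+1} + 2 for some m ≥ 0.
Then u_{m+1} = 2u_m − 2 = 2·(2^{m+1} + 2) − 2 = 2^{m+2} + 4 − 2 = 2^{m+2} + 2.
This completes the inductive step, so u_n = 2^{n+1} + 2 for all n ≥ 0.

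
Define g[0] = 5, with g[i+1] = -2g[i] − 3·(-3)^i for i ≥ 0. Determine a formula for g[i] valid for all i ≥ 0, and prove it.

Claim: g[i] = 2·(-2)^i + 3·(-3)^i.

Base case: g[0] = 5, and 2·(-2)^0 + 3·(-3)^0 = 2 + 3 = 5.
Assume g[r] = 2·(-2)^r + 3·(-3)^r for some r ≥ 0.
Then g[r+1] = -2g[r] − 3·(-3)^r = -2·(2·(-2)^r + 3·(-3)^r) − 3·(-3)^r = 2·(-2)^{r+1} − 6·(-3)^r − 3·(-3)^r = 2·(-2)^{r+1} − 9·(-3)^r = 2·(-2)^{r+1} + 3·(-3)^{r+1}.
By induction, g[i] = 2·(-2)^i + 3·(-3)^i for all i ≥ 0.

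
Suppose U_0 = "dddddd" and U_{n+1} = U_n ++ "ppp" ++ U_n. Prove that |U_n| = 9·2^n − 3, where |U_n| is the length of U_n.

Base case: |U_0| = 6, and 9·2^0 − 3 = 6.
Assume |U_k| = 9·2^k − 3.
Then |U_{k+1}| = |U_k| + 3 + |U_k| = 2|U_k| + 3 = 2(9·2^k − 3) + 3 = 9·2^{k+1} − 6 + 3 = 9·2^{k+1} − 3.
By induction, |U_n| = 9·2^n − 3 for all n ≥ 0.

|U_n| = 9·2^n − 3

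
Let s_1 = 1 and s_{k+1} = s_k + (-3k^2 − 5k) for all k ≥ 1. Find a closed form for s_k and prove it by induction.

Claim: s_k = -k^3 − k^2 + 2k + 1.

Base case: s_1 = 1, and -1^3 − 1^2 + 2·1 + 1 = 1.
Assume s_j = -j^3 − j^2 + 2j + 1.
Then s_{j+1} = s_j + (-3j^2 − 5j) = (-j^3 − j^2 + 2j + 1) + (-3j^2 − 5j) = -j^3 − 4j^2 − 3j + 1,
and -(j+1)^3 − (j+1)^2 + 2·(j+1) + 1 = -j^3 − 4j^2 − 3j + 1.
Hence s_k = -k^3 − k^2 + 2k + 1 for every k ≥ 1, by induction.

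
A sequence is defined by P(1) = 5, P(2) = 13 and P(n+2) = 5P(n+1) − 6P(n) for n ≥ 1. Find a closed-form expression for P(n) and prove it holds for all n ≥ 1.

Claim: P(n) = 2^n + 3^n.

Base cases: P(1) = 5 and 2^1 + 3^1 = 5; P(2) = 13 and 2^2 + 3^2 = 13.
Assume P(i) = 2^i + 3^i for all 1 ≤ i ≤ j, where j ≥ 2.
Then P(j+1) = 5P(j) − 6P(j−1) = 5·(2^j + 3^j) − 6·(2^{j−1} + 3^{j−1}) = (5·2 − 6)2^{j−1} + (5·3 − 6)3^{j−1} = 4·2^{j−1} + 9·3^{j−1} = 2^{j+1} + 3^{j+1}.
This completes the inductive step, so P(n) = 2^n + 3^n for all n ≥ 1.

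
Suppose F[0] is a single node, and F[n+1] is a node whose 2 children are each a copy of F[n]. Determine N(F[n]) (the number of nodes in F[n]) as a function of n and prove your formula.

Claim: N(F[n]) = 2^{n+1} − 1.

Base case: N(F[0]) = 1, and 2^{0+1} − 1 = 1.
Assume N(F[k]) = 2^{k+1} − 1.
Then N(F[k+1]) = 1 + 2N(F[k]) = 1 + 2(2^{k+1} − 1) = 2^{k+2} − 2 + 1 = 2^{k+2} − 1.
So the formula holds for k+1, and by induction N(F[n]) = 2^{n+1} − 1 for all n ≥ 0.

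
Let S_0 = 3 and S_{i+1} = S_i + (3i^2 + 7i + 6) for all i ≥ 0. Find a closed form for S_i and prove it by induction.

Claim: S_i = i^3 + 2i^2 + 3i + 3.

Base case: S_0 = 3, and 0^3 + 2·0^2 + 3·0 + 3 = 3.
Assume S_k = k^3 + 2k^2 + 3k + 3.
Then S_{k+1} = S_k + (3k^2 + 7k + 6) = (k^3 + 2k^2 + 3k + 3) + (3k^2 + 7k + 6) = k^3 + 5k^2 + 10k + 9,
and (k+1)^3 + 2·(k+1)^2 + 3·(k+1) + 3 = k^3 + 5k^2 + 10k + 9.
By induction, S_i = i^3 + 2i^2 + 3i + 3 for all i ≥ 0.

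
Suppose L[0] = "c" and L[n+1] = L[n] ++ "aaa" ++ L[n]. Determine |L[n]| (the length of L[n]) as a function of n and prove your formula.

Claim: |L[n]| = 2^{n+2} − 3.

Base case: |L[0]| = 1, and 2^{0+2} − 3 = 1.
Assume |L[m]| = 2^{m+2} − 3.
Then |L[m+1]| = |L[m]| + 3 + |L[m]| = 2|L[m]| + 3 = 2(2^{m+2} − 3) + 3 = 2^{m+3} − 6 + 3 = 2^{m+3} − 3.
This completes the inductive step, so |L[n]| = 2^{n+2} − 3 for all n ≥ 0.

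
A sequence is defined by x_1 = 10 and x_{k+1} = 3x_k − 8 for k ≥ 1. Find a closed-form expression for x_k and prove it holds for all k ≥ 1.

Claim: x_k = 2·3^k + 4.

Base case: x_1 = 10, and 2·3^1 + 4 = 6 + 4 = 10.
Assume x_j = 2·3^j + 4 for some j ≥ 1.
Then x_{j+1} = 3x_j − 8 = 3·(2·3^j + 4) − 8 = 6·3^j + 12 − 8 = 2·3^{j+1} + 4.
This completes the inductive step, so x_k = 2·3^k + 4 for all k ≥ 1.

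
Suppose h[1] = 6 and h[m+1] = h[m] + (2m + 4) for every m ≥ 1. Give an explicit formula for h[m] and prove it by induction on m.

Claim: h[m] = m^2 + 3m + 2.

Base case: h[1] = 6, and 1^2 + 3·1 + 2 = 6.
Assume h[j] = j^2 + 3j + 2.
Then h[j+1] = h[j] + (2j + 4) = (j^2 + 3j + 2) + (2j + 4) = j^2 + 5j + 6,
and (j+1)^2 + 3·(j+1) + 2 = j^2 + 5j + 6.
This completes the inductive step, so h[m] = m^2 + 3m + 2 for all m ≥ 1.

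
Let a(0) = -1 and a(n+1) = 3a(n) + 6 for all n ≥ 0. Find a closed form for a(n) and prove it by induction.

Claim: a(n) = 2·3^n − 3.

Base case: a(0) = -1, and 2·3^0 − 3 = 2 − 3 = -1.
Assume a(k) = 2·3^k − 3 for some k ≥ 0.
Then a(k+1) = 3a(k) + 6 = 3·(2·3^k − 3) + 6 = 6·3^k − 9 + 6 = 2·3^{k+1} − 3.
By induction, a(n) = 2·3^n − 3 for all n ≥ 0.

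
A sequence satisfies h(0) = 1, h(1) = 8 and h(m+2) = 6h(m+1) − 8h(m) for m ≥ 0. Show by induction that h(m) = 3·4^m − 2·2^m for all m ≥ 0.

Base cases: h(0) = 1 and 3·4^0 − 2·2^0 = 1; h(1) = 8 and 3·4^1 − 2·2^1 = 8.
Assume h(i) = 3·4^i − 2·2^i for all 0 ≤ i ≤ j, where j ≥ 1.
Then h(j+1) = 6h(j) − 8h(j−1) = 6·(3·4^j − 2·2^j) − 8·(3·4^{j−1} − 2·2^{j−1}) = 3·(6·4 − 8)4^{j−1} − 2·(6·2 − 8)2^{j−1} = 48·4^{j−1} − 8·2^{j−1} = 3·4^{j+1} − 2·2^{j+1}.
So the formula holds for j+1, and by strong induction h(m) = 3·4^m − 2·2^m for all m ≥ 0.

h(m) = 3·4^m − 2·2^m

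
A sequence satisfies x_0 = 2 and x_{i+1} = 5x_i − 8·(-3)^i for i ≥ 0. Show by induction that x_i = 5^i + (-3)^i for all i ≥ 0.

Base case: x_0 = 2, and 5^0 + (-3)^0 = 1 + 1 = 2.
Assume x_r = 5^r + (-3)^r for some r ≥ 0.
Then x_{r+1} = 5x_r − 8·(-3)^r = 5·(5^r + (-3)^r) − 8·(-3)^r = 5^{r+1} + 5·(-3)^r − 8·(-3)^r = 5^{r+1} − 3·(-3)^r = 5^{r+1} + (-3)^{r+1}.
Hence x_i = 5^i + (-3)^i for every i ≥ 0, by induction.

x_i = 5^i + (-3)^i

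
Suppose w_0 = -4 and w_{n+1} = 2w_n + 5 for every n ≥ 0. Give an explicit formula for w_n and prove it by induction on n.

Claim: w_n = 2^n − 5.

Base case: w_0 = -4, and 2^0 − 5 = 1 − 5 = -4.
Assume w_m = 2^m − 5 for some m ≥ 0.
Then w_{m+1} = 2w_m + 5 = 2·(2^m − 5) + 5 = 2^{m+1} − 10 + 5 = 2^{m+1} − 5.
By induction, w_n = 2^n − 5 for all n ≥ 0.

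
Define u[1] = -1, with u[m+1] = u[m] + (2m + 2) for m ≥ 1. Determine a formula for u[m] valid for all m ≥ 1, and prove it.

Claim: u[m] = m^2 + m − 3.

Base case: u[1] = -1, and 1^2 + 1 − 3 = -1.
Assume u[k] = k^2 + k − 3.
Then u[k+1] = u[k] + (2k + 2) = (k^2 + k − 3) + (2k + 2) = k^2 + 3k − 1,
and (k+1)^2 + (k+1) − 3 = k^2 + 3k − 1.
By induction, u[m] = m^2 + m − 3 for all m ≥ 1.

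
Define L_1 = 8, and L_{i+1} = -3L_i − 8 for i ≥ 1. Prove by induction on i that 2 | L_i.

Base case: L_1 = 8 = 2·4, so 2 | L_1.
Assume 2 | L_r, so L_r = 2t for some integer t.
Then L_{r+1} = -3L_r − 8 = -3·(2t) − 8 = 2(-3t − 4), so 2 | L_{r+1}.
This completes the inductive step, so 2 | L_i for all i ≥ 1.

2 | L_i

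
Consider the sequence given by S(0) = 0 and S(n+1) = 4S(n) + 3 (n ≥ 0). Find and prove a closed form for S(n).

Claim: S(n) = 4^n − 1.

Base case: S(0) = 0, and 4^0 − 1 = 1 − 1 = 0.
Assume S(r) = 4^r − 1 for some r ≥ 0.
Then S(r+1) = 4S(r) + 3 = 4·(4^r − 1) + 3 = 4^{r+1} − 4 + 3 = 4^{r+1} − 1.
Hence S(n) = 4^n − 1 for every n ≥ 0, by induction.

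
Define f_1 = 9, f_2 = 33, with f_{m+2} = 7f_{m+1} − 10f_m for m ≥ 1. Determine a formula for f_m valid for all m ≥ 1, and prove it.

Claim: f_m = 2·2^m + 5^m.

Base cases: f_1 = 9 and 2·2^1 + 5^1 = 9; f_2 = 33 and 2·2^2 + 5^2 = 33.
Assume f_j = 2·2^j + 5^j for all 1 ≤ j ≤ r, where r ≥ 2.
Then f_{r+1} = 7f_r − 10f_{r−1} = 7·(2·2^r + 5^r) − 10·(2·2^{r−1} + 5^{r−1}) = 2·(7·2 − 10)2^{r−1} + (7·5 − 10)5^{r−1} = 8·2^{r−1} + 25·5^{r−1} = 2·2^{r+1} + 5^{r+1}.
By strong induction, f_m = 2·2^m + 5^m for all m ≥ 1.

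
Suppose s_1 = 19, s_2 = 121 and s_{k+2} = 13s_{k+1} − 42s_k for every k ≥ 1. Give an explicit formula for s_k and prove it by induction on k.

Claim: s_k = 2·6^k + 7^k.

Base cases: s_1 = 19 and 2·6^1 + 7^1 = 19; s_2 = 121 and 2·6^2 + 7^2 = 121.
Assume s_j = 2·6^j + 7^j for all 1 ≤ j ≤ r, where r ≥ 2.
Then s_{r+1} = 13s_r − 42s_{r−1} = 13·(2·6^r + 7^r) − 42·(2·6^{r−1} + 7^{r−1}) = 2·(13·6 − 42)6^{r−1} + (13·7 − 42)7^{r−1} = 72·6^{r−1} + 49·7^{r−1} = 2·6^{r+1} + 7^{r+1}.
By strong induction, s_k = 2·6^k + 7^k for all k ≥ 1.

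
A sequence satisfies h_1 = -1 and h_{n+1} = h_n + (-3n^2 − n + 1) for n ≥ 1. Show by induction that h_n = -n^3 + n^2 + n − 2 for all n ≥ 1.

Base case: h_1 = -1, and -1^3 + 1^2 + 1 − 2 = -1.
Assume h_j = -j^3 + j^2 + j − 2.
Then h_{j+1} = h_j + (-3j^2 − j + 1) = (-j^3 + j^2 + j − 2) + (-3j^2 − j + 1) = -j^3 − 2j^2 − 1,
and -(j+1)^3 + (j+1)^2 + (j+1) − 2 = -j^3 − 2j^2 − 1.
By induction, h_n = -n^3 + n^2 + n − 2 for all n ≥ 1.

h_n = -n^3 + n^2 + n − 2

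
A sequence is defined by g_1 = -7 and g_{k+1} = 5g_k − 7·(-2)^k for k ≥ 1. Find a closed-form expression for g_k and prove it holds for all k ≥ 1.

Claim: g_k = -5^k + (-2)^k.

Base case: g_1 = -7, and -5^1 + (-2)^1 = -5 − 2 = -7.
Assume g_r = -5^r + (-2)^r for some r ≥ 1.
Then g_{r+1} = 5g_r − 7·(-2)^r = 5·(-5^r + (-2)^r) − 7·(-2)^r = -5^{r+1} + 5·(-2)^r − 7·(-2)^r = -5^{r+1} − 2·(-2)^r = -5^{r+1} + (-2)^{r+1}.
By induction, g_k = -5^k + (-2)^k for all k ≥ 1.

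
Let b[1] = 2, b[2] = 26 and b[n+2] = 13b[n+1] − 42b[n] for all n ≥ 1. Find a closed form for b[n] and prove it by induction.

Claim: b[n] = 2·7^n − 2·6^n.

Base cases: b[1] = 2 and 2·7^1 − 2·6^1 = 2; b[2] = 26 and 2·7^2 − 2·6^2 = 26.
Assume b[j] = 2·7^j − 2·6^j for all 1 ≤ j ≤ k, where k ≥ 2.
Then b[k+1] = 13b[k] − 42b[k−1] = 13·(2·7^k − 2·6^k) − 42·(2·7^{k−1} − 2·6^{k−1}) = 2·(13·7 − 42)7^{k−1} − 2·(13·6 − 42)6^{k−1} = 98·7^{k−1} − 72·6^{k−1} = 2·7^{k+1} − 2·6^{k+1}.
This completes the inductive step, so b[n] = 2·7^n − 2·6^n for all n ≥ 1.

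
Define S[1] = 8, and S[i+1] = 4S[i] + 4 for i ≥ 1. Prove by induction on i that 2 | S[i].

Base case: S[1] = 8 = 2·4, so 2 | S[1].
Assume 2 | S[m], so S[m] = 2t for some integer t.
Then S[m+1] = 4S[m] + 4 = 4·(2t) + 4 = 2(4t + 2), so 2 | S[m+1].
This completes the inductive step, so 2 | S[i] for all i ≥ 1.

2 | S[i]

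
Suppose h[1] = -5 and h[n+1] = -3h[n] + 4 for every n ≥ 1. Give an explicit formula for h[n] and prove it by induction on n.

Claim: h[n] = 2·(-3)^n + 1.

Base case: h[1] = -5, and 2·(-3)^1 + 1 = -6 + 1 = -5.
Assume h[m] = 2·(-3)^m + 1 for some m ≥ 1.
Then h[m+1] = -3h[m] + 4 = -3·(2·(-3)^m + 1) + 4 = -6·(-3)^m − 3 + 4 = 2·(-3)^{m+1} + 1.
This completes the inductive step, so h[n] = 2·(-3)^n + 1 for all n ≥ 1.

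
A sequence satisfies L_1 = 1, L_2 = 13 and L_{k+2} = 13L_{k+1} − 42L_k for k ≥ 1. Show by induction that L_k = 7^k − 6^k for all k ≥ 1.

Base cases: L_1 = 1 and 7^1 − 6^1 = 1; L_2 = 13 and 7^2 − 6^2 = 13.
Assume L_i = 7^i − 6^i for all 1 ≤ i ≤ j, where j ≥ 2.
Then L_{j+1} = 13L_j − 42L_{j−1} = 13·(7^j − 6^j) − 42·(7^{j−1} − 6^{j−1}) = (13·7 − 42)7^{j−1} − (13·6 − 42)6^{j−1} = 49·7^{j−1} − 36·6^{j−1} = 7^{j+1} − 6^{j+1}.
By strong induction, L_k = 7^k − 6^k for all k ≥ 1.

L_k = 7^k − 6^k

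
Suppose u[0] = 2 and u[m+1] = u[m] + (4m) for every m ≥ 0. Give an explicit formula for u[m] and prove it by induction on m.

Claim: u[m] = 2m^2 − 2m + 2.

Base case: u[0] = 2, and 2·0^2 − 2·0 + 2 = 2.
Assume u[r] = 2r^2 − 2r + 2.
Then u[r+1] = u[r] + (4r) = (2r^2 − 2r + 2) + (4r) = 2r^2 + 2r + 2,
and 2·(r+1)^2 − 2·(r+1) + 2 = 2r^2 + 2r + 2.
Hence u[m] = 2m^2 − 2m + 2 for every m ≥ 0, by induction.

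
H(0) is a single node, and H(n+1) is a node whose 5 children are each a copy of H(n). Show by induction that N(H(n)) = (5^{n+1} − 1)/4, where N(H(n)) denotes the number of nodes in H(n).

Base case: N(H(0)) = 1, and (5^{0+1} − 1)/4 = 1.
Assume N(H(k)) = (5^{k+1} − 1)/4.
Then N(H(k+1)) = 1 + 5N(H(k)) = 1 + 5·(5^{k+1} − 1)/4 = 1 + (5^{k+2} − 5)/4 = (4 + 5^{k+2} − 5)/4 = (5^{k+2} − 1)/4.
So the formula holds for k+1, and by induction N(H(n)) = (5^{n+1} − 1)/4 for all n ≥ 0.

N(H(n)) = (5^{n+1} − 1)/4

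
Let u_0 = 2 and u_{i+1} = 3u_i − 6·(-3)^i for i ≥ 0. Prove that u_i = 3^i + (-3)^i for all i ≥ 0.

Base case: u_0 = 2, and 3^0 + (-3)^0 = 1 + 1 = 2.
Assume u_r = 3^r + (-3)^r for some r ≥ 0.
Then u_{r+1} = 3u_r − 6·(-3)^r = 3·(3^r + (-3)^r) − 6·(-3)^r = 3^{r+1} + 3·(-3)^r − 6·(-3)^r = 3^{r+1} − 3·(-3)^r = 3^{r+1} + (-3)^{r+1}.
By induction, u_i = 3^i + (-3)^i for all i ≥ 0.

u_i = 3^i + (-3)^i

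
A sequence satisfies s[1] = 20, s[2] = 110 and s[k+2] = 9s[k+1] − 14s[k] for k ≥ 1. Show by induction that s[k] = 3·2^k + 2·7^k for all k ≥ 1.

Base cases: s[1] = 20 and 3·2^1 + 2·7^1 = 20; s[2] = 110 and 3·2^2 + 2·7^2 = 110.
Assume s[j] = 3·2^j + 2·7^j for all 1 ≤ j ≤ r, where r ≥ 2.
Then s[r+1] = 9s[r] − 14s[r−1] = 9·(3·2^r + 2·7^r) − 14·(3·2^{r−1} + 2·7^{r−1}) = 3·(9·2 − 14)2^{r−1} + 2·(9·7 − 14)7^{r−1} = 12·2^{r−1} + 98·7^{r−1} = 3·2^{r+1} + 2·7^{r+1}.
Hence s[k] = 3·2^k + 2·7^k for every k ≥ 1, by strong induction.

s[k] = 3·2^k + 2·7^k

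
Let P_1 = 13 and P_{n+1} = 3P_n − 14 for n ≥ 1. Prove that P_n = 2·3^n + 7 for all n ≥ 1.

Base case: P_1 = 13, and 2·3^1 + 7 = 6 + 7 = 13.
Assume P_r = 2·3^r + 7 for some r ≥ 1.
Then P_{r+1} = 3P_r − 14 = 3·(2·3^r + 7) − 14 = 6·3^r + 21 − 14 = 2·3^{r+1} + 7.
Hence P_n = 2·3^n + 7 for every n ≥ 1, by induction.

P_n = 2·3^n + 7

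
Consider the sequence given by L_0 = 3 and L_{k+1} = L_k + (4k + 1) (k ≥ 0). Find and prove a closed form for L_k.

Claim: L_k = 2k^2 − k + 3.

Base case: L_0 = 3, and 2·0^2 − 0 + 3 = 3.
Assume L_r = 2r^2 − r + 3.
Then L_{r+1} = L_r + (4r + 1) = (2r^2 − r + 3) + (4r + 1) = 2r^2 + 3r + 4,
and 2·(r+1)^2 − (r+1) + 3 = 2r^2 + 3r + 4.
Hence L_k = 2k^2 − k + 3 for every k ≥ 0, by induction.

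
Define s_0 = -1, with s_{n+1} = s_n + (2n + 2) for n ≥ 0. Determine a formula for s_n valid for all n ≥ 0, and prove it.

Claim: s_n = n^2 + n − 1.

Base case: s_0 = -1, and 0^2 + 0 − 1 = -1.
Assume s_r = r^2 + r − 1.
Then s_{r+1} = s_r + (2r + 2) = (r^2 + r − 1) + (2r + 2) = r^2 + 3r + 1,
and (r+1)^2 + (r+1) − 1 = r^2 + 3r + 1.
This completes the inductive step, so s_n = n^2 + n − 1 for all n ≥ 0.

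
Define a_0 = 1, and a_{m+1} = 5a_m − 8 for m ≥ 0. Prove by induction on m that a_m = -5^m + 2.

Base case: a_0 = 1, and -5^0 + 2 = -1 + 2 = 1.
Assume a_r = -5^r + 2 for some r ≥ 0.
Then a_{r+1} = 5a_r − 8 = 5·(-5^r + 2) − 8 = -5^{r+1} + 10 − 8 = -5^{r+1} + 2.
Hence a_m = -5^m + 2 for every m ≥ 0, by induction.

a_m = -5^m + 2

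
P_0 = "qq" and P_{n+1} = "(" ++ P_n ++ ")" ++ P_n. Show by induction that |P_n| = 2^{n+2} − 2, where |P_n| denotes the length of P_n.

Base case: |P_0| = 2, and 2^{0+2} − 2 = 2.
Assume |P_m| = 2^{m+2} − 2.
Then |P_{m+1}| = 1 + |P_m| + 1 + |P_m| = 2|P_m| + 2 = 2(2^{m+2} − 2) + 2 = 2^{m+3} − 4 + 2 = 2^{m+3} − 2.
This completes the inductive step, so |P_n| = 2^{n+2} − 2 for all n ≥ 0.

|P_n| = 2^{n+2} − 2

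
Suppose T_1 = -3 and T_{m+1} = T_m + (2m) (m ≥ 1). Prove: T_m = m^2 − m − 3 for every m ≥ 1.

Base case: T_1 = -3, and 1^2 − 1 − 3 = -3.
Assume T_j = j^2 − j − 3.
Then T_{j+1} = T_j + (2j) = (j^2 − j − 3) + (2j) = j^2 + j − 3,
and (j+1)^2 − (j+1) − 3 = j^2 + j − 3.
This completes the inductive step, so T_m = m^2 − m − 3 for all m ≥ 1.

T_m = m^2 − m − 3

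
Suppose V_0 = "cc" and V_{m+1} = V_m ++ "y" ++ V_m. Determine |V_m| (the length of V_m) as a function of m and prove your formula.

Claim: |V_m| = 3·2^m − 1.

Base case: |V_0| = 2, and 3·2^0 − 1 = 2.
Assume |V_k| = 3·2^k − 1.
Then |V_{k+1}| = |V_k| + 1 + |V_k| = 2|V_k| + 1 = 2(3·2^k − 1) + 1 = 3·2^{k+1} − 2 + 1 = 3·2^{k+1} − 1.
So the formula holds for k+1, and by induction |V_m| = 3·2^m − 1 for all m ≥ 0.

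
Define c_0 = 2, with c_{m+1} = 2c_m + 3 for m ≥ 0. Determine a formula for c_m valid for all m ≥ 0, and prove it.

Claim: c_m = 5·2^m − 3.

Base case: c_0 = 2, and 5·2^0 − 3 = 5 − 3 = 2.
Assume c_r = 5·2^r − 3 for some r ≥ 0.
Then c_{r+1} = 2c_r + 3 = 2·(5·2^r − 3) + 3 = 10·2^r − 6 + 3 = 5·2^{r+1} − 3.
Hence c_m = 5·2^m − 3 for every m ≥ 0, by induction.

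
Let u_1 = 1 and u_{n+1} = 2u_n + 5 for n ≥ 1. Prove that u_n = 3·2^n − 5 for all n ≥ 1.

Base case: u_1 = 1, and 3·2^1 − 5 = 6 − 5 = 1.
Assume u_m = 3·2^m − 5 for some m ≥ 1.
Then u_{m+1} = 2u_m + 5 = 2·(3·2^m − 5) + 5 = 6·2^m − 10 + 5 = 3·2^{m+1} − 5.
By induction, u_n = 3·2^n − 5 for all n ≥ 1.

u_n = 3·2^n − 5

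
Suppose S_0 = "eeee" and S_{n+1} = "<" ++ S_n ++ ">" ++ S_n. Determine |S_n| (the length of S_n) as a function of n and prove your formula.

Claim: |S_n| = 6·2^n − 2.

Base case: |S_0| = 4, and 6·2^0 − 2 = 4.
Assume |S_k| = 6·2^k − 2.
Then |S_{k+1}| = 1 + |S_k| + 1 + |S_k| = 2|S_k| + 2 = 2(6·2^k − 2) + 2 = 6·2^{k+1} − 4 + 2 = 6·2^{k+1} − 2.
By induction, |S_n| = 6·2^n − 2 for all n ≥ 0.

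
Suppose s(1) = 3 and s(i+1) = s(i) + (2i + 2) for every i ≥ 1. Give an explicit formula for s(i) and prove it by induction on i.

Claim: s(i) = i^2 + i + 1.

Base case: s(1) = 3, and 1^2 + 1 + 1 = 3.
Assume s(m) = m^2 + m + 1.
Then s(m+1) = s(m) + (2m + 2) = (m^2 + m + 1) + (2m + 2) = m^2 + 3m + 3,
and (m+1)^2 + (m+1) + 1 = m^2 + 3m + 3.
Hence s(i) = i^2 + i + 1 for every i ≥ 1, by induction.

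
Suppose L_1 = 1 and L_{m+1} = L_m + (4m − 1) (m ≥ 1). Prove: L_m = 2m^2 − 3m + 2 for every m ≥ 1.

Base case: L_1 = 1, and 2·1^2 − 3·1 + 2 = 1.
Assume L_r = 2r^2 − 3r + 2.
Then L_{r+1} = L_r + (4r − 1) = (2r^2 − 3r + 2) + (4r − 1) = 2r^2 + r + 1,
and 2·(r+1)^2 − 3·(r+1) + 2 = 2r^2 + r + 1.
Hence L_m = 2m^2 − 3m + 2 for every m ≥ 1, by induction.

L_m = 2m^2 − 3m + 2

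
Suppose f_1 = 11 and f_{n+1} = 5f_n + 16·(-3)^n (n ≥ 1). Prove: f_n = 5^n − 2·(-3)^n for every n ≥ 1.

Base case: f_1 = 11, and 5^1 − 2·(-3)^1 = 5 + 6 = 11.
Assume f_m = 5^m − 2·(-3)^m for some m ≥ 1.
Then f_{m+1} = 5f_m + 16·(-3)^m = 5·(5^m − 2·(-3)^m) + 16·(-3)^m = 5^{m+1} − 10·(-3)^m + 16·(-3)^m = 5^{m+1} + 6·(-3)^m = 5^{m+1} − 2·(-3)^{m+1}.
So the formula holds for m+1, and by induction f_n = 5^n − 2·(-3)^n for all n ≥ 1.

f_n = 5^n − 2·(-3)^n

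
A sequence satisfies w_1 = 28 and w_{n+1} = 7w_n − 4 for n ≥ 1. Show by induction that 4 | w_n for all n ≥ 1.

Base case: w_1 = 28 = 4·7, so 4 | w_1.
Assume 4 | w_r, so w_r = 4t for some integer t.
Then w_{r+1} = 7w_r − 4 = 7·(4t) − 4 = 4(7t − 1), so 4 | w_{r+1}.
By induction, 4 | w_n for all n ≥ 1.

4 | w_n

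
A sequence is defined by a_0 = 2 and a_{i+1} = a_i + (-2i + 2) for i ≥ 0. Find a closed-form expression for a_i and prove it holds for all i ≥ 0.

Claim: a_i = -i^2 + 3i + 2.

Base case: a_0 = 2, and -0^2 + 3·0 + 2 = 2.
Assume a_r = -r^2 + 3r + 2.
Then a_{r+1} = a_r + (-2r + 2) = (-r^2 + 3r + 2) + (-2r + 2) = -r^2 + r + 4,
and -(r+1)^2 + 3·(r+1) + 2 = -r^2 + r + 4.
Hence a_i = -i^2 + 3i + 2 for every i ≥ 0, by induction.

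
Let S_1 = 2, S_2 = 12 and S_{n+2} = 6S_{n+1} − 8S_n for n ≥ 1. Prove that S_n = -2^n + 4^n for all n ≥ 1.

Base cases: S_1 = 2 and -2^1 + 4^1 = 2; S_2 = 12 and -2^2 + 4^2 = 12.
Assume S_j = -2^j + 4^j for all 1 ≤ j ≤ r, where r ≥ 2.
Then S_{r+1} = 6S_r − 8S_{r−1} = 6·(-2^r + 4^r) − 8·(-2^{r−1} + 4^{r−1}) = -(6·2 − 8)2^{r−1} + (6·4 − 8)4^{r−1} = -4·2^{r−1} + 16·4^{r−1} = -2^{r+1} + 4^{r+1}.
So the formula holds for r+1, and by strong induction S_n = -2^n + 4^n for all n ≥ 1.

S_n = -2^n + 4^n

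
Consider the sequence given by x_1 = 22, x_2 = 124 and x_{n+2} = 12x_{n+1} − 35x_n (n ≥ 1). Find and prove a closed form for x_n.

Claim: x_n = 3·5^n + 7^n.

Base cases: x_1 = 22 and 3·5^1 + 7^1 = 22; x_2 = 124 and 3·5^2 + 7^2 = 124.
Assume x_j = 3·5^j + 7^j for all 1 ≤ j ≤ k, where k ≥ 2.
Then x_{k+1} = 12x_k − 35x_{k−1} = 12·(3·5^k + 7^k) − 35·(3·5^{k−1} + 7^{k−1}) = 3·(12·5 − 35)5^{k−1} + (12·7 − 35)7^{k−1} = 75·5^{k−1} + 49·7^{k−1} = 3·5^{k+1} + 7^{k+1}.
By strong induction, x_n = 3·5^n + 7^n for all n ≥ 1.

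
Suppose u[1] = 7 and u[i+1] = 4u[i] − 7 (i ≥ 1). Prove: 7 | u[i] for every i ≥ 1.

Base case: u[1] = 7 = 7·1, so 7 | u[1].
Assume 7 | u[m], so u[m] = 7t for some integer t.
Then u[m+1] = 4u[m] − 7 = 4·(7t) − 7 = 7(4t − 1), so 7 | u[m+1].
By induction, 7 | u[i] for all i ≥ 1.

7 | u[i]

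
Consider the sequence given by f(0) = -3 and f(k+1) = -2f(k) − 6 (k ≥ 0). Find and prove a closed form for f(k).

Claim: f(k) = -(-2)^k − 2.

Base case: f(0) = -3, and -(-2)^0 − 2 = -1 − 2 = -3.
Assume f(j) = -(-2)^j − 2 for some j ≥ 0.
Then f(j+1) = -2f(j) − 6 = -2·(-(-2)^j − 2) − 6 = 2·(-2)^j + 4 − 6 = -(-2)^{j+1} − 2.
This completes the inductive step, so f(k) = -(-2)^k − 2 for all k ≥ 0.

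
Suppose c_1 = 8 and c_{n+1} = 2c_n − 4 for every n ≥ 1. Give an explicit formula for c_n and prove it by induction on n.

Claim: c_n = 2^{n+1} + 4.

Base case: c_1 = 8, and 2^{1+1} + 4 = 4 + 4 = 8.
Assume c_m = 2^{m+1} + 4 for some m ≥ 1.
Then c_{m+1} = 2c_m − 4 = 2·(2^{m+1} + 4) − 4 = 2^{m+2} + 8 − 4 = 2^{m+2} + 4.
So the formula holds for m+1, and by induction c_n = 2^{n+1} + 4 for all n ≥ 1.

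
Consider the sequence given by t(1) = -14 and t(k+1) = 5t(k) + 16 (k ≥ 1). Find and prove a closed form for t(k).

Claim: t(k) = -2·5^k − 4.

Base case: t(1) = -14, and -2·5^1 − 4 = -10 − 4 = -14.
Assume t(m) = -2·5^m − 4 for some m ≥ 1.
Then t(m+1) = 5t(m) + 16 = 5·(-2·5^m − 4) + 16 = -10·5^m − 20 + 16 = -2·5^{m+1} − 4.
Hence t(k) = -2·5^k − 4 for every k ≥ 1, by induction.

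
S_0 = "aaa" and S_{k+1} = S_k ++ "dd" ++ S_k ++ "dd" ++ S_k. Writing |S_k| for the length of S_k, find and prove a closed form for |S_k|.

Claim: |S_k| = 5·3^k − 2.

Base case: |S_0| = 3, and 5·3^0 − 2 = 3.
Assume |S_r| = 5·3^r − 2.
Then |S_{r+1}| = 3|S_r| + 4 = 3(5·3^r − 2) + 4 = 5·3^{r+1} − 6 + 4 = 5·3^{r+1} − 2.
This completes the inductive step, so |S_k| = 5·3^k − 2 for all k ≥ 0.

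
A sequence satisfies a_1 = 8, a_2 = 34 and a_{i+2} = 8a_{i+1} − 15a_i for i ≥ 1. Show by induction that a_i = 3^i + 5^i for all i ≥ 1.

Base cases: a_1 = 8 and 3^1 + 5^1 = 8; a_2 = 34 and 3^2 + 5^2 = 34.
Assume a_t = 3^t + 5^t for all 1 ≤ t ≤ j, where j ≥ 2.
Then a_{j+1} = 8a_j − 15a_{j−1} = 8·(3^j + 5^j) − 15·(3^{j−1} + 5^{j−1}) = (8·3 − 15)3^{j−1} + (8·5 − 15)5^{j−1} = 9·3^{j−1} + 25·5^{j−1} = 3^{j+1} + 5^{j+1}.
So the formula holds for j+1, and by strong induction a_i = 3^i + 5^i for all i ≥ 1.

a_i = 3^i + 5^i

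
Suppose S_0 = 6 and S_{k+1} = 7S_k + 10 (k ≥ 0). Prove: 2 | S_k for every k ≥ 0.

Base case: S_0 = 6 = 2·3, so 2 | S_0.
Assume 2 | S_m, so S_m = 2t for some integer t.
Then S_{m+1} = 7S_m + 10 = 7·(2t) + 10 = 2(7t + 5), so 2 | S_{m+1}.
Hence 2 | S_k for every k ≥ 0, by induction.

2 | S_k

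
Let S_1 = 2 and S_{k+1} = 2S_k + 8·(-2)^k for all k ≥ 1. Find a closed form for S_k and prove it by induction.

Claim: S_k = -2^k − 2·(-2)^k.

Base case: S_1 = 2, and -2^1 − 2·(-2)^1 = -2 + 4 = 2.
Assume S_r = -2^r − 2·(-2)^r for some r ≥ 1.
Then S_{r+1} = 2S_r + 8·(-2)^r = 2·(-2^r − 2·(-2)^r) + 8·(-2)^r = -2^{r+1} − 4·(-2)^r + 8·(-2)^r = -2^{r+1} + 4·(-2)^r = -2^{r+1} − 2·(-2)^{r+1}.
Hence S_k = -2^k − 2·(-2)^k for every k ≥ 1, by induction.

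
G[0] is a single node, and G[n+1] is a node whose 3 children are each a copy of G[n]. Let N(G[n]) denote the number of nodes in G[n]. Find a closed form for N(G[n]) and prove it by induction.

Claim: N(G[n]) = (3^{n+1} − 1)/2.

Base case: N(G[0]) = 1, and (3^{0+1} − 1)/2 = 1.
Assume N(G[j]) = (3^{j+1} − 1)/2.
Then N(G[j+1]) = 1 + 3N(G[j]) = 1 + 3·(3^{j+1} − 1)/2 = 1 + (3^{j+2} − 3)/2 = (2 + 3^{j+2} − 3)/2 = (3^{j+2} − 1)/2.
Hence N(G[n]) = (3^{n+1} − 1)/2 for every n ≥ 0, by induction.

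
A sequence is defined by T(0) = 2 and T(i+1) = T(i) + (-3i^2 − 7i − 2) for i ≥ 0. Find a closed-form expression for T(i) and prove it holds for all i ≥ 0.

Claim: T(i) = -i^3 − 2i^2 + i + 2.

Base case: T(0) = 2, and -0^3 − 2·0^2 + 0 + 2 = 2.
Assume T(m) = -m^3 − 2m^2 + m + 2.
Then T(m+1) = T(m) + (-3m^2 − 7m − 2) = (-m^3 − 2m^2 + m + 2) + (-3m^2 − 7m − 2) = -m^3 − 5m^2 − 6m,
and -(m+1)^3 − 2·(m+1)^2 + (m+1) + 2 = -m^3 − 5m^2 − 6m.
This completes the inductive step, so T(i) = -i^3 − 2i^2 + i + 2 for all i ≥ 0.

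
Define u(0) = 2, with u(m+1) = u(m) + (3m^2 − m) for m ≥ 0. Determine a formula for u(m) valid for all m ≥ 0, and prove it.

Claim: u(m) = m^3 − 2m^2 + m + 2.

Base case: u(0) = 2, and 0^3 − 2·0^2 + 0 + 2 = 2.
Assume u(r) = r^3 − 2r^2 + r + 2.
Then u(r+1) = u(r) + (3r^2 − r) = (r^3 − 2r^2 + r + 2) + (3r^2 − r) = r^3 + r^2 + 2,
and (r+1)^3 − 2·(r+1)^2 + (r+1) + 2 = r^3 + r^2 + 2.
Hence u(m) = m^3 − 2m^2 + m + 2 for every m ≥ 0, by induction.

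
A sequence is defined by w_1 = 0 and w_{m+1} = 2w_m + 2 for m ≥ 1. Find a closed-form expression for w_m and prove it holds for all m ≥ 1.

Claim: w_m = 2^m − 2.

Base case: w_1 = 0, and 2^1 − 2 = 2 − 2 = 0.
Assume w_k = 2^k − 2 for some k ≥ 1.
Then w_{k+1} = 2w_k + 2 = 2·(2^k − 2) + 2 = 2^{k+1} − 4 + 2 = 2^{k+1} − 2.
Hence w_m = 2^m − 2 for every m ≥ 1, by induction.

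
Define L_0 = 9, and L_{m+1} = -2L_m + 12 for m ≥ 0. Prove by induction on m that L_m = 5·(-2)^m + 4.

Base case: L_0 = 9, and 5·(-2)^0 + 4 = 5 + 4 = 9.
Assume L_r = 5·(-2)^r + 4 for some r ≥ 0.
Then L_{r+1} = -2L_r + 12 = -2·(5·(-2)^r + 4) + 12 = -10·(-2)^r − 8 + 12 = 5·(-2)^{r+1} + 4.
Hence L_m = 5·(-2)^m + 4 for every m ≥ 0, by induction.

L_m = 5·(-2)^m + 4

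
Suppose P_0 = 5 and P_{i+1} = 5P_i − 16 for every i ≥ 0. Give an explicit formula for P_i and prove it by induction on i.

Claim: P_i = 5^i + 4.

Base case: P_0 = 5, and 5^0 + 4 = 1 + 4 = 5.
Assume P_k = 5^k + 4 for some k ≥ 0.
Then P_{k+1} = 5P_k − 16 = 5·(5^k + 4) − 16 = 5^{k+1} + 20 − 16 = 5^{k+1} + 4.
This completes the inductive step, so P_i = 5^i + 4 for all i ≥ 0.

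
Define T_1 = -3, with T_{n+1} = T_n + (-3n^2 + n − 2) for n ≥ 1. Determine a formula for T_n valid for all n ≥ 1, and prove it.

Claim: T_n = -n^3 + 2n^2 − 3n − 1.

Base case: T_1 = -3, and -1^3 + 2·1^2 − 3·1 − 1 = -3.
Assume T_r = -r^3 + 2r^2 − 3r − 1.
Then T_{r+1} = T_r + (-3r^2 + r − 2) = (-r^3 + 2r^2 − 3r − 1) + (-3r^2 + r − 2) = -r^3 − r^2 − 2r − 3,
and -(r+1)^3 + 2·(r+1)^2 − 3·(r+1) − 1 = -r^3 − r^2 − 2r − 3.
By induction, T_n = -n^3 + 2n^2 − 3n − 1 for all n ≥ 1.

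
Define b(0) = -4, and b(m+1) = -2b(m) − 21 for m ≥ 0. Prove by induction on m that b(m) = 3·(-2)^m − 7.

Base case: b(0) = -4, and 3·(-2)^0 − 7 = 3 − 7 = -4.
Assume b(j) = 3·(-2)^j − 7 for some j ≥ 0.
Then b(j+1) = -2b(j) − 21 = -2·(3·(-2)^j − 7) − 21 = -6·(-2)^j + 14 − 21 = 3·(-2)^{j+1} − 7.
This completes the inductive step, so b(m) = 3·(-2)^m − 7 for all m ≥ 0.

b(m) = 3·(-2)^m − 7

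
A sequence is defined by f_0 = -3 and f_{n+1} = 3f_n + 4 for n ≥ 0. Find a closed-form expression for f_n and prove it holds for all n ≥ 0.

Claim: f_n = -3^n − 2.

Base case: f_0 = -3, and -3^0 − 2 = -1 − 2 = -3.
Assume f_k = -3^k − 2 for some k ≥ 0.
Then f_{k+1} = 3f_k + 4 = 3·(-3^k − 2) + 4 = -3^{k+1} − 6 + 4 = -3^{k+1} − 2.
Hence f_n = -3^n − 2 for every n ≥ 0, by induction.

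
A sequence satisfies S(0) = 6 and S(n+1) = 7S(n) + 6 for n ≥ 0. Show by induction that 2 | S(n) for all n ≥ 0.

Base case: S(0) = 6 = 2·3, so 2 | S(0).
Assume 2 | S(j), so S(j) = 2t for some integer t.
Then S(j+1) = 7S(j) + 6 = 7·(2t) + 6 = 2(7t + 3), so 2 | S(j+1).
By induction, 2 | S(n) for all n ≥ 0.

2 | S(n)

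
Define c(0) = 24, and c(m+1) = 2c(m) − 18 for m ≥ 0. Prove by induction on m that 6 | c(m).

Base case: c(0) = 24 = 6·4, so 6 | c(0).
Assume 6 | c(k), so c(k) = 6t for some integer t.
Then c(k+1) = 2c(k) − 18 = 2·(6t) − 18 = 6(2t − 3), so 6 | c(k+1).
Hence 6 | c(m) for every m ≥ 0, by induction.

6 | c(m)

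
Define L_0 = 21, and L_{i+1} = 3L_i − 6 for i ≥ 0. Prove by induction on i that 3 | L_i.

Base case: L_0 = 21 = 3·7, so 3 | L_0.
Assume 3 | L_m, so L_m = 3t for some integer t.
Then L_{m+1} = 3L_m − 6 = 3·(3t) − 6 = 3(3t − 2), so 3 | L_{m+1}.
This completes the inductive step, so 3 | L_i for all i ≥ 0.

3 | L_i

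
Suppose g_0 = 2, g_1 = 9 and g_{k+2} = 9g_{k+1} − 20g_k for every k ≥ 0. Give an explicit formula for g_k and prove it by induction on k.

Claim: g_k = 5^k + 4^k.

Base cases: g_0 = 2 and 5^0 + 4^0 = 2; g_1 = 9 and 5^1 + 4^1 = 9.
Assume g_j = 5^j + 4^j for all 0 ≤ j ≤ m, where m ≥ 1.
Then g_{m+1} = 9g_m − 20g_{m−1} = 9·(5^m + 4^m) − 20·(5^{m−1} + 4^{m−1}) = (9·5 − 20)5^{m−1} + (9·4 − 20)4^{m−1} = 25·5^{m−1} + 16·4^{m−1} = 5^{m+1} + 4^{m+1}.
By strong induction, g_k = 5^k + 4^k for all k ≥ 0.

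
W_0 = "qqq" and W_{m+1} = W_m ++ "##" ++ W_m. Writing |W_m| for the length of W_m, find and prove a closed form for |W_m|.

Claim: |W_m| = 5·2^m − 2.

Base case: |W_0| = 3, and 5·2^0 − 2 = 3.
Assume |W_r| = 5·2^r − 2.
Then |W_{r+1}| = |W_r| + 2 + |W_r| = 2|W_r| + 2 = 2(5·2^r − 2) + 2 = 5·2^{r+1} − 4 + 2 = 5·2^{r+1} − 2.
By induction, |W_m| = 5·2^m − 2 for all m ≥ 0.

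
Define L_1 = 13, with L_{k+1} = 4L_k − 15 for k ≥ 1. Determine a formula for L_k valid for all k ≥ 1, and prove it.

Claim: L_k = 2·4^k + 5.

Base case: L_1 = 13, and 2·4^1 + 5 = 8 + 5 = 13.
Assume L_j = 2·4^j + 5 for some j ≥ 1.
Then L_{j+1} = 4L_j − 15 = 4·(2·4^j + 5) − 15 = 8·4^j + 20 − 15 = 2·4^{j+1} + 5.
By induction, L_k = 2·4^k + 5 for all k ≥ 1.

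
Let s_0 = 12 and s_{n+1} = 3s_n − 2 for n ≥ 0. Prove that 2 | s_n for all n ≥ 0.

Base case: s_0 = 12 = 2·6, so 2 | s_0.
Assume 2 | s_m, so s_m = 2t for some integer t.
Then s_{m+1} = 3s_m − 2 = 3·(2t) − 2 = 2(3t − 1), so 2 | s_{m+1}.
This completes the inductive step, so 2 | s_n for all n ≥ 0.

2 | s_n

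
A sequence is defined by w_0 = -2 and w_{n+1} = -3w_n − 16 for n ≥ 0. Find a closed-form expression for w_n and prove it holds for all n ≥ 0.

Claim: w_n = 2·(-3)^n − 4.

Base case: w_0 = -2, and 2·(-3)^0 − 4 = 2 − 4 = -2.
Assume w_k = 2·(-3)^k − 4 for some k ≥ 0.
Then w_{k+1} = -3w_k − 16 = -3·(2·(-3)^k − 4) − 16 = -6·(-3)^k + 12 − 16 = 2·(-3)^{k+1} − 4.
By induction, w_n = 2·(-3)^n − 4 for all n ≥ 0.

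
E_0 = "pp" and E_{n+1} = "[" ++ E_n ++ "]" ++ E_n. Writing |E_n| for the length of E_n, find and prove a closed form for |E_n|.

Claim: |E_n| = 2^{n+2} − 2.

Base case: |E_0| = 2, and 2^{0+2} − 2 = 2.
Assume |E_m| = 2^{m+2} − 2.
Then |E_{m+1}| = 1 + |E_m| + 1 + |E_m| = 2|E_m| + 2 = 2(2^{m+2} − 2) + 2 = 2^{m+3} − 4 + 2 = 2^{m+3} − 2.
So the formula holds for m+1, and by induction |E_n| = 2^{n+2} − 2 for all n ≥ 0.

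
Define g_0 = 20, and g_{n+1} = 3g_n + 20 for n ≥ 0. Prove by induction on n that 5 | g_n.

Base case: g_0 = 20 = 5·4, so 5 | g_0.
Assume 5 | g_m, so g_m = 5t for some integer t.
Then g_{m+1} = 3g_m + 20 = 3·(5t) + 20 = 5(3t + 4), so 5 | g_{m+1}.
By induction, 5 | g_n for all n ≥ 0.

5 | g_n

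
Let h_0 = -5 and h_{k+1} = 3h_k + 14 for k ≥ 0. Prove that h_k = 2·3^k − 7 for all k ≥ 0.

Base case: h_0 = -5, and 2·3^0 − 7 = 2 − 7 = -5.
Assume h_r = 2·3^r − 7 for some r ≥ 0.
Then h_{r+1} = 3h_r + 14 = 3·(2·3^r − 7) + 14 = 6·3^r − 21 + 14 = 2·3^{r+1} − 7.
So the formula holds for r+1, and by induction h_k = 2·3^k − 7 for all k ≥ 0.

h_k = 2·3^k − 7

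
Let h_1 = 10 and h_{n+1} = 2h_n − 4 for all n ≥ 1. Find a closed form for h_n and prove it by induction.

Claim: h_n = 3·2^n + 4.

Base case: h_1 = 10, and 3·2^1 + 4 = 6 + 4 = 10.
Assume h_j = 3·2^j + 4 for some j ≥ 1.
Then h_{j+1} = 2h_j − 4 = 2·(3·2^j + 4) − 4 = 6·2^j + 8 − 4 = 3·2^{j+1} + 4.
So the formula holds for j+1, and by induction h_n = 3·2^n + 4 for all n ≥ 1.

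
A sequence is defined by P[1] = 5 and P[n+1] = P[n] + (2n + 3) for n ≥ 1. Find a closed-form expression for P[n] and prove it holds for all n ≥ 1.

Claim: P[n] = n^2 + 2n + 2.

Base case: P[1] = 5, and 1^2 + 2·1 + 2 = 5.
Assume P[m] = m^2 + 2m + 2.
Then P[m+1] = P[m] + (2m + 3) = (m^2 + 2m + 2) + (2m + 3) = m^2 + 4m + 5,
and (m+1)^2 + 2·(m+1) + 2 = m^2 + 4m + 5.
This completes the inductive step, so P[n] = n^2 + 2n + 2 for all n ≥ 1.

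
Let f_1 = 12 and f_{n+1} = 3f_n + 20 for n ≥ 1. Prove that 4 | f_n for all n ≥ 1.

Base case: f_1 = 12 = 4·3, so 4 | f_1.
Assume 4 | f_j, so f_j = 4t for some integer t.
Then f_{j+1} = 3f_j + 20 = 3·(4t) + 20 = 4(3t + 5), so 4 | f_{j+1}.
This completes the inductive step, so 4 | f_n for all n ≥ 1.

4 | f_n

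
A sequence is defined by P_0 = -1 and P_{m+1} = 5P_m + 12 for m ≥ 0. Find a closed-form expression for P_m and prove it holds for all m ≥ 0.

Claim: P_m = 2·5^m − 3.

Base case: P_0 = -1, and 2·5^0 − 3 = 2 − 3 = -1.
Assume P_r = 2·5^r − 3 for some r ≥ 0.
Then P_{r+1} = 5P_r + 12 = 5·(2·5^r − 3) + 12 = 10·5^r − 15 + 12 = 2·5^{r+1} − 3.
This completes the inductive step, so P_m = 2·5^m − 3 for all m ≥ 0.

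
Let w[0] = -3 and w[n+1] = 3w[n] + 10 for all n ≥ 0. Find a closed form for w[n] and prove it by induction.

Claim: w[n] = 2·3^n − 5.

Base case: w[0] = -3, and 2·3^0 − 5 = 2 − 5 = -3.
Assume w[r] = 2·3^r − 5 for some r ≥ 0.
Then w[r+1] = 3w[r] + 10 = 3·(2·3^r − 5) + 10 = 6·3^r − 15 + 10 = 2·3^{r+1} − 5.
This completes the inductive step, so w[n] = 2·3^n − 5 for all n ≥ 0.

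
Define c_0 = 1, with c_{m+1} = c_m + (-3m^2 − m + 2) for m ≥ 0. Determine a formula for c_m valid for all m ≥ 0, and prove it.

Claim: c_m = -m^3 + m^2 + 2m + 1.

Base case: c_0 = 1, and -0^3 + 0^2 + 2·0 + 1 = 1.
Assume c_j = -j^3 + j^2 + 2j + 1.
Then c_{j+1} = c_j + (-3j^2 − j + 2) = (-j^3 + j^2 + 2j + 1) + (-3j^2 − j + 2) = -j^3 − 2j^2 + j + 3,
and -(j+1)^3 + (j+1)^2 + 2·(j+1) + 1 = -j^3 − 2j^2 + j + 3.
By induction, c_m = -m^3 + m^2 + 2m + 1 for all m ≥ 0.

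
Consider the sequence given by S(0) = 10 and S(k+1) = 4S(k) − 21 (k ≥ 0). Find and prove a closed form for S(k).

Claim: S(k) = 3·4^k + 7.

Base case: S(0) = 10, and 3·4^0 + 7 = 3 + 7 = 10.
Assume S(m) = 3·4^m + 7 for some m ≥ 0.
Then S(m+1) = 4S(m) − 21 = 4·(3·4^m + 7) − 21 = 12·4^m + 28 − 21 = 3·4^{m+1} + 7.
So the formula holds for m+1, and by induction S(k) = 3·4^k + 7 for all k ≥ 0.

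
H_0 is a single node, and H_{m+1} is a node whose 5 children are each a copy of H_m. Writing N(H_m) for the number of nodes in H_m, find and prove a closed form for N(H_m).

Claim: N(H_m) = (5^{m+1} − 1)/4.

Base case: N(H_0) = 1, and (5^{0+1} − 1)/4 = 1.
Assume N(H_k) = (5^{k+1} − 1)/4.
Then N(H_{k+1}) = 1 + 5N(H_k) = 1 + 5·(5^{k+1} − 1)/4 = 1 + (5^{k+2} − 5)/4 = (4 + 5^{k+2} − 5)/4 = (5^{k+2} − 1)/4.
So the formula holds for k+1, and by induction N(H_m) = (5^{m+1} − 1)/4 for all m ≥ 0.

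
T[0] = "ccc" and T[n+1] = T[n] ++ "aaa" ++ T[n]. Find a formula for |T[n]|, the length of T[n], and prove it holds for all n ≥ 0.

Claim: |T[n]| = 6·2^n − 3.

Base case: |T[0]| = 3, and 6·2^0 − 3 = 3.
Assume |T[j]| = 6·2^j − 3.
Then |T[j+1]| = |T[j]| + 3 + |T[j]| = 2|T[j]| + 3 = 2(6·2^j − 3) + 3 = 6·2^{j+1} − 6 + 3 = 6·2^{j+1} − 3.
This completes the inductive step, so |T[n]| = 6·2^n − 3 for all n ≥ 0.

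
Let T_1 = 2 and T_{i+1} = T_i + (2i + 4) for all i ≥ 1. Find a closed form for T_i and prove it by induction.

Claim: T_i = i^2 + 3i − 2.

Base case: T_1 = 2, and 1^2 + 3·1 − 2 = 2.
Assume T_j = j^2 + 3j − 2.
Then T_{j+1} = T_j + (2j + 4) = (j^2 + 3j − 2) + (2j + 4) = j^2 + 5j + 2,
and (j+1)^2 + 3·(j+1) − 2 = j^2 + 5j + 2.
By induction, T_i = i^2 + 3i − 2 for all i ≥ 1.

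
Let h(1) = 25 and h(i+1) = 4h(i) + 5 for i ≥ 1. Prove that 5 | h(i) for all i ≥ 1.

Base case: h(1) = 25 = 5·5, so 5 | h(1).
Assume 5 | h(k), so h(k) = 5t for some integer t.
Then h(k+1) = 4h(k) + 5 = 4·(5t) + 5 = 5(4t + 1), so 5 | h(k+1).
Hence 5 | h(i) for every i ≥ 1, by induction.

5 | h(i)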